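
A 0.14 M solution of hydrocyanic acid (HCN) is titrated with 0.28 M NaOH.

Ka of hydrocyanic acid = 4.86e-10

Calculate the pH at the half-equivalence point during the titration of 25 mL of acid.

At half-equivalence [HA] = [A⁻], so Henderson-Hasselbalch gives pH = pKa = -log(4.86e-10) = 9.31.

pH = pKa = 9.31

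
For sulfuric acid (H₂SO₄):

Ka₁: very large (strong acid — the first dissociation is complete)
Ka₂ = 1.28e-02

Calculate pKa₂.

pKa₂ = -log(Ka₂) = -log(1.28e-02) = 1.89.

pK_{a2} = 1.89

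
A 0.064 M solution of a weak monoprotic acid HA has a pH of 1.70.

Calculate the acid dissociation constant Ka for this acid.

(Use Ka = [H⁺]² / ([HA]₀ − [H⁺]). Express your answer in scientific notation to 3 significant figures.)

[H⁺] = 10^(−pH) = 10^(−1.70) = 1.995e-02 M. For HA ⇌ H⁺ + A⁻, Ka = [H⁺][A⁻]/[HA] = [H⁺]² / ([HA]₀ − [H⁺]) = (1.995e-02)² / (0.064 − 1.995e-02) = 9.04e-03.

K_a = 9.04e-03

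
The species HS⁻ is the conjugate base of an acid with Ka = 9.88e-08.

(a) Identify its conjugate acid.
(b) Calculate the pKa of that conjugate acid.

(a) The conjugate acid is formed by adding one H⁺ to HS⁻, giving H₂S. (b) pKa = -log(Ka) = -log(9.88e-08) = 7.01.

Conjugate acid: H₂S; pK_a = 7.01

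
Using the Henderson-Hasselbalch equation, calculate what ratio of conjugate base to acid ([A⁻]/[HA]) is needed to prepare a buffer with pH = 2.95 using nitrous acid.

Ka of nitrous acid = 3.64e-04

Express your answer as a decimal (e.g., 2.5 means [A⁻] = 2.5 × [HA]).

pKa = -log(3.64e-04) = 3.4389. pH = pKa + log([A⁻]/[HA]), so log([A⁻]/[HA]) = pH − pKa = 2.95 − 3.4389 = -0.4889. [A⁻]/[HA] = 10^(-0.4889) = 0.324

[A⁻]/[HA] = 0.324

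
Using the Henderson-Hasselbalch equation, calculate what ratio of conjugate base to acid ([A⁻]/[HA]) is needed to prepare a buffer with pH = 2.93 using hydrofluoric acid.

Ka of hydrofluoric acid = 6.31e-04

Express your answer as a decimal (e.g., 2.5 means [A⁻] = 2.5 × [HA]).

pKa = -log(6.31e-04) = 3.2000. pH = pKa + log([A⁻]/[HA]), so log([A⁻]/[HA]) = pH − pKa = 2.93 − 3.2000 = -0.2700. [A⁻]/[HA] = 10^(-0.2700) = 0.537

[A⁻]/[HA] = 0.537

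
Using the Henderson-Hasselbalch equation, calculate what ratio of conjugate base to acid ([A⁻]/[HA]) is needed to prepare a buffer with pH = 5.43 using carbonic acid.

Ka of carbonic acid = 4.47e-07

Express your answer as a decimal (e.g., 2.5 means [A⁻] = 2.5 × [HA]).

pKa = -log(4.47e-07) = 6.3497. pH = pKa + log([A⁻]/[HA]), so log([A⁻]/[HA]) = pH − pKa = 5.43 − 6.3497 = -0.9197. [A⁻]/[HA] = 10^(-0.9197) = 0.120

[A⁻]/[HA] = 0.120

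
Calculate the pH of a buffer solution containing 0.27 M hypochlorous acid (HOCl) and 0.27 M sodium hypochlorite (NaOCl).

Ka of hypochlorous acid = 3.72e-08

pKa = -log(3.72e-08) = 7.43. pH = pKa + log([A⁻]/[HA]) = 7.43 + log(0.27/0.27)

pH = 7.43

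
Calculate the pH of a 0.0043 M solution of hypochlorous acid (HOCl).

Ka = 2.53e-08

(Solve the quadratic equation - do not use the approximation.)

x² + Ka×x - Ka×C = 0. Using quadratic formula: [H⁺] = 1.0418e-05

pH = 4.98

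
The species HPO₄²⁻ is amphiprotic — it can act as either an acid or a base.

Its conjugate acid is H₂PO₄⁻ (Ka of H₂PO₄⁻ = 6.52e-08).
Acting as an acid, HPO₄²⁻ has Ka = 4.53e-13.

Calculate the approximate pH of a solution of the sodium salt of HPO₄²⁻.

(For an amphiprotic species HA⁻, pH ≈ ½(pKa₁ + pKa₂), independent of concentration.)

pKa₁ = -log(6.52e-08) = 7.19; pKa₂ = -log(4.53e-13) = 12.34. For an amphiprotic species, pH ≈ ½(pKa₁ + pKa₂) = ½(7.19 + 12.34) = 9.76.

pH = 9.76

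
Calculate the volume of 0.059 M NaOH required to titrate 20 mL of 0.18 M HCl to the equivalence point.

At equivalence: moles acid = moles base. moles HCl = 0.18 × 20/1000 = 0.0036 mol. V_base = moles / 0.059 × 1000 = 61.0 mL.

V_{base} = 61.0 mL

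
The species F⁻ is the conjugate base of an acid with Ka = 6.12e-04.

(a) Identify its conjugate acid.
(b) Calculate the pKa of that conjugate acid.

(a) The conjugate acid is formed by adding one H⁺ to F⁻, giving HF. (b) pKa = -log(Ka) = -log(6.12e-04) = 3.21.

Conjugate acid: HF; pK_a = 3.21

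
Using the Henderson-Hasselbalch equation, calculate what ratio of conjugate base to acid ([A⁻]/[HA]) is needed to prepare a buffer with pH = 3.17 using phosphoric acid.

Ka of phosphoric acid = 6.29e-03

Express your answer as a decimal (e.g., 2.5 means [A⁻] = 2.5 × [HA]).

pKa = -log(6.29e-03) = 2.2013. pH = pKa + log([A⁻]/[HA]), so log([A⁻]/[HA]) = pH − pKa = 3.17 − 2.2013 = 0.9687. [A⁻]/[HA] = 10^(0.9687) = 9.30

[A⁻]/[HA] = 9.30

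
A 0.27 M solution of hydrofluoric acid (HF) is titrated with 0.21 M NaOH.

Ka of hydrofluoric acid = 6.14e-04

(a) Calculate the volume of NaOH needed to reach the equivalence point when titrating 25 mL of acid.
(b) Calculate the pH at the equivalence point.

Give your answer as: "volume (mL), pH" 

moles acid = 0.27 × 25/1000 = 0.00675 mol; V_base = moles/0.21 × 1000 = 32.1 mL. At equivalence only the conjugate base is present: [A⁻] = 0.00675/0.057 = 1.1812e-01 M. Kb = Kw/Ka = 1.63e-11; [OH⁻] = √(Kb × [A⁻]) = 1.3870e-06; pOH = 5.86; pH = 14 - pOH = 8.14.

V = 32.1 mL, pH = 8.14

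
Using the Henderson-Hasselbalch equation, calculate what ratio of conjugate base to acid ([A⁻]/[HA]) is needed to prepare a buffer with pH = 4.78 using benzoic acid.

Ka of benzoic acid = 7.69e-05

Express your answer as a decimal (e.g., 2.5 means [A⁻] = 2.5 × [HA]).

pKa = -log(7.69e-05) = 4.1141. pH = pKa + log([A⁻]/[HA]), so log([A⁻]/[HA]) = pH − pKa = 4.78 − 4.1141 = 0.6659. [A⁻]/[HA] = 10^(0.6659) = 4.63

[A⁻]/[HA] = 4.63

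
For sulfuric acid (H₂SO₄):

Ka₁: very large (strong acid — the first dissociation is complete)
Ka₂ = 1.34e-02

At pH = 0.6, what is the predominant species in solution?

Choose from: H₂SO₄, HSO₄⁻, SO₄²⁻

The first dissociation is complete, so H₂SO₄ itself is never the predominant species in water; pKa₂ = -log(1.34e-02) = 1.87. For a polyprotic acid the predominant species crosses at each pKa: below pKa_n the protonated form dominates, above it the deprotonated form does. At pH = 0.6, the predominant species is HSO₄⁻.

HSO₄⁻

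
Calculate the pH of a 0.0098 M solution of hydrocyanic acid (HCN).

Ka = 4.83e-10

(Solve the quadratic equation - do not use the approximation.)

x² + Ka×x - Ka×C = 0. Using quadratic formula: [H⁺] = 2.1754e-06

pH = 5.66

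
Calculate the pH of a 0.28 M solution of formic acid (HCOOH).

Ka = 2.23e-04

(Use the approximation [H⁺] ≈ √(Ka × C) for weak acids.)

[H⁺] = √(Ka × C) = √(2.23e-04 × 0.28) = 7.9019e-03. pH = -log(7.9019e-03)

pH = 2.10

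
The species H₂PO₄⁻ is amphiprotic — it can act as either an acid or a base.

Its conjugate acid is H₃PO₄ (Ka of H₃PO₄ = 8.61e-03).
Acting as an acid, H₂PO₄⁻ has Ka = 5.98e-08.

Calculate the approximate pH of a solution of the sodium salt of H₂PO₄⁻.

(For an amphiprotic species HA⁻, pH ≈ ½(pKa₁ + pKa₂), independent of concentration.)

pKa₁ = -log(8.61e-03) = 2.06; pKa₂ = -log(5.98e-08) = 7.22. For an amphiprotic species, pH ≈ ½(pKa₁ + pKa₂) = ½(2.06 + 7.22) = 4.64.

pH = 4.64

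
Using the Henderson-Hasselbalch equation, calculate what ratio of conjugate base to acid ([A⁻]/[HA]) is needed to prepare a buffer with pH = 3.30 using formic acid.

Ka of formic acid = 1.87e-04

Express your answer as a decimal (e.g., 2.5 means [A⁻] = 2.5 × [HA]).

pKa = -log(1.87e-04) = 3.7282. pH = pKa + log([A⁻]/[HA]), so log([A⁻]/[HA]) = pH − pKa = 3.30 − 3.7282 = -0.4282. [A⁻]/[HA] = 10^(-0.4282) = 0.373

[A⁻]/[HA] = 0.373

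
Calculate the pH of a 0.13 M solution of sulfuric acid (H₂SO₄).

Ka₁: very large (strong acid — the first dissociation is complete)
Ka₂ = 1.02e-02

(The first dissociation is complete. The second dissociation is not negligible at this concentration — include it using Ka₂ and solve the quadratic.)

First dissociation is complete: [H⁺]₀ = [HSO₄⁻]₀ = C = 0.13 M. Second dissociation HSO₄⁻ ⇌ H⁺ + SO₄²⁻: let x = [SO₄²⁻]. Ka₂ = (C + x)·x / (C − x) = 1.02e-02 → x² + (C + Ka₂)·x − Ka₂·C = 0 → x² + 0.14020·x − 1.326e-03 = 0. x = (−0.14020 + √(0.14020² + 4 × 1.326e-03)) / 2 = 8.8937e-03 M. [H⁺] = C + x = 0.13 + 8.8937e-03 = 1.3889e-01 M. pH = -log(1.3889e-01) = 0.86.

pH = 0.86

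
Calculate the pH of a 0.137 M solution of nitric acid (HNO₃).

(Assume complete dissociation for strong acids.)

[H⁺] = 0.137 M for strong acid. pH = -log[H⁺] = -log(0.137)

pH = 0.86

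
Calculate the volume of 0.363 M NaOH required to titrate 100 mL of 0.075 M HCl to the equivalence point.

At equivalence: moles acid = moles base. moles HCl = 0.075 × 100/1000 = 0.0075 mol. V_base = moles / 0.363 × 1000 = 20.7 mL.

V_{base} = 20.7 mL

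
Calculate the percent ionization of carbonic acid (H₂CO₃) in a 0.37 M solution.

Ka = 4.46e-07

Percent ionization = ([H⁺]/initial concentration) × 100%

Using Ka equilibrium: x² + Ka×x - Ka×C = 0. Solving: [H⁺] = 4.0600e-04. Percent = (4.0600e-04/0.37) × 100

Percent ionization = 0.11%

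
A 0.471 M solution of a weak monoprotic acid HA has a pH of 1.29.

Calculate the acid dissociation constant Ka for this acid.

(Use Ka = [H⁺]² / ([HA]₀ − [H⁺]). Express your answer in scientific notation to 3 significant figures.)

[H⁺] = 10^(−pH) = 10^(−1.29) = 5.129e-02 M. For HA ⇌ H⁺ + A⁻, Ka = [H⁺][A⁻]/[HA] = [H⁺]² / ([HA]₀ − [H⁺]) = (5.129e-02)² / (0.471 − 5.129e-02) = 6.27e-03.

K_a = 6.27e-03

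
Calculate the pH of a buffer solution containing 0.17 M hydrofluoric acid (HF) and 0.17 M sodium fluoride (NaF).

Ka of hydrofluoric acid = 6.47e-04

pKa = -log(6.47e-04) = 3.19. pH = pKa + log([A⁻]/[HA]) = 3.19 + log(0.17/0.17)

pH = 3.19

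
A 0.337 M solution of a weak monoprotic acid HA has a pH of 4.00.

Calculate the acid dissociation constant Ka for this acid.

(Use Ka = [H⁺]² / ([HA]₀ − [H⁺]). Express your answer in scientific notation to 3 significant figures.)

[H⁺] = 10^(−pH) = 10^(−4.00) = 1.000e-04 M. For HA ⇌ H⁺ + A⁻, Ka = [H⁺][A⁻]/[HA] = [H⁺]² / ([HA]₀ − [H⁺]) = (1.000e-04)² / (0.337 − 1.000e-04) = 2.97e-08.

K_a = 2.97e-08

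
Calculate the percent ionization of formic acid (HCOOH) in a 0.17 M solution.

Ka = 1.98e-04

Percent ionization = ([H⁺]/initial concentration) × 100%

Using Ka equilibrium: x² + Ka×x - Ka×C = 0. Solving: [H⁺] = 5.7036e-03. Percent = (5.7036e-03/0.17) × 100

Percent ionization = 3.36%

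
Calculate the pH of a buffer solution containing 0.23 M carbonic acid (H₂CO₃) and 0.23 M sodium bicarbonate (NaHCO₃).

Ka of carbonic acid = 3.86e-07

pKa = -log(3.86e-07) = 6.41. pH = pKa + log([A⁻]/[HA]) = 6.41 + log(0.23/0.23)

pH = 6.41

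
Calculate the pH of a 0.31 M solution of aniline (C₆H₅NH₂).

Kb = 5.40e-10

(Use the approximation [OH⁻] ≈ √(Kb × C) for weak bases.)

[OH⁻] = √(Kb × C) = √(5.40e-10 × 0.31) = 1.2938e-05. pOH = 4.89, pH = 14 - pOH

pH = 9.11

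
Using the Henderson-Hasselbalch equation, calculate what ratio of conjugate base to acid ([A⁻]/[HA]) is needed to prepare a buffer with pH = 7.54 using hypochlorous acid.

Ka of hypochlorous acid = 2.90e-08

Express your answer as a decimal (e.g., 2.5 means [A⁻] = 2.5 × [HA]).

pKa = -log(2.90e-08) = 7.5376. pH = pKa + log([A⁻]/[HA]), so log([A⁻]/[HA]) = pH − pKa = 7.54 − 7.5376 = 0.0024. [A⁻]/[HA] = 10^(0.0024) = 1.01

[A⁻]/[HA] = 1.01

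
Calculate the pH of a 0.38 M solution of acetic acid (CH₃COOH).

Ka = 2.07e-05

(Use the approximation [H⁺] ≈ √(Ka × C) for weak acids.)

[H⁺] = √(Ka × C) = √(2.07e-05 × 0.38) = 2.8046e-03. pH = -log(2.8046e-03)

pH = 2.55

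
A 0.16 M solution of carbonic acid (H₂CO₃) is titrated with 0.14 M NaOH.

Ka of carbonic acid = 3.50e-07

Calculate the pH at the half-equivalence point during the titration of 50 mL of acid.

At half-equivalence [HA] = [A⁻], so Henderson-Hasselbalch gives pH = pKa = -log(3.50e-07) = 6.46.

pH = pKa = 6.46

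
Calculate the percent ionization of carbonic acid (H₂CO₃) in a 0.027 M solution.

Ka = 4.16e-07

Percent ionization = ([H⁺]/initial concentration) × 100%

Using Ka equilibrium: x² + Ka×x - Ka×C = 0. Solving: [H⁺] = 1.0577e-04. Percent = (1.0577e-04/0.027) × 100

Percent ionization = 0.392%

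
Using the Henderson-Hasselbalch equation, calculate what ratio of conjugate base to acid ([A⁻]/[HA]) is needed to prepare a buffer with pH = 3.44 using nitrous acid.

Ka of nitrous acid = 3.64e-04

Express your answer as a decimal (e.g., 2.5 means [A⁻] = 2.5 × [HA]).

pKa = -log(3.64e-04) = 3.4389. pH = pKa + log([A⁻]/[HA]), so log([A⁻]/[HA]) = pH − pKa = 3.44 − 3.4389 = 0.0011. [A⁻]/[HA] = 10^(0.0011) = 1.00

[A⁻]/[HA] = 1.00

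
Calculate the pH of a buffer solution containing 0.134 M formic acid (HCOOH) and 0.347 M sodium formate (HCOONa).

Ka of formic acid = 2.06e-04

pKa = -log(2.06e-04) = 3.69. pH = pKa + log([A⁻]/[HA]) = 3.69 + log(0.347/0.134)

pH = 4.10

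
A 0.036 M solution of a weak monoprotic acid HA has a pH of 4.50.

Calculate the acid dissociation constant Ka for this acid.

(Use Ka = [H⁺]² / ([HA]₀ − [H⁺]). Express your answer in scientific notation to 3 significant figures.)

[H⁺] = 10^(−pH) = 10^(−4.50) = 3.162e-05 M. For HA ⇌ H⁺ + A⁻, Ka = [H⁺][A⁻]/[HA] = [H⁺]² / ([HA]₀ − [H⁺]) = (3.162e-05)² / (0.036 − 3.162e-05) = 2.78e-08.

K_a = 2.78e-08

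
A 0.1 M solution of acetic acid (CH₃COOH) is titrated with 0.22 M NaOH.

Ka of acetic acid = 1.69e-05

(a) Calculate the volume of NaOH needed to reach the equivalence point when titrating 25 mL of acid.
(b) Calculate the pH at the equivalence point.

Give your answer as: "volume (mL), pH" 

moles acid = 0.1 × 25/1000 = 0.0025 mol; V_base = moles/0.22 × 1000 = 11.4 mL. At equivalence only the conjugate base is present: [A⁻] = 0.0025/0.036 = 6.8750e-02 M. Kb = Kw/Ka = 5.92e-10; [OH⁻] = √(Kb × [A⁻]) = 6.3781e-06; pOH = 5.20; pH = 14 - pOH = 8.80.

V = 11.4 mL, pH = 8.80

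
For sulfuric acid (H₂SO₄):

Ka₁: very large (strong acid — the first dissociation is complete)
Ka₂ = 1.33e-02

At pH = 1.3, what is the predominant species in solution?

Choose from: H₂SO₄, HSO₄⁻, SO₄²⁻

The first dissociation is complete, so H₂SO₄ itself is never the predominant species in water; pKa₂ = -log(1.33e-02) = 1.88. For a polyprotic acid the predominant species crosses at each pKa: below pKa_n the protonated form dominates, above it the deprotonated form does. At pH = 1.3, the predominant species is HSO₄⁻.

HSO₄⁻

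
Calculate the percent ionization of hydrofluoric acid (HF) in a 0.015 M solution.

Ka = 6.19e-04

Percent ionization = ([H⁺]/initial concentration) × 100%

Using Ka equilibrium: x² + Ka×x - Ka×C = 0. Solving: [H⁺] = 2.7533e-03. Percent = (2.7533e-03/0.015) × 100

Percent ionization = 18.4%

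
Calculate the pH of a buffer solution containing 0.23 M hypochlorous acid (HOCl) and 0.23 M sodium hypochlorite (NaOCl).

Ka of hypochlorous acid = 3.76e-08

pKa = -log(3.76e-08) = 7.42. pH = pKa + log([A⁻]/[HA]) = 7.42 + log(0.23/0.23)

pH = 7.42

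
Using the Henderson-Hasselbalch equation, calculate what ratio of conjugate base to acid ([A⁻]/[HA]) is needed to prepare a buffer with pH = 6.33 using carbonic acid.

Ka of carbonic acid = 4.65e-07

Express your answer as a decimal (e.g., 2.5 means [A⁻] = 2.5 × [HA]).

pKa = -log(4.65e-07) = 6.3325. pH = pKa + log([A⁻]/[HA]), so log([A⁻]/[HA]) = pH − pKa = 6.33 − 6.3325 = -0.0025. [A⁻]/[HA] = 10^(-0.0025) = 0.994

[A⁻]/[HA] = 0.994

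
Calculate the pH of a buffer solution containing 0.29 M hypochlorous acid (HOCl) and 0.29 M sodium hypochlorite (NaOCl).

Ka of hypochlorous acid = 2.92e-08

pKa = -log(2.92e-08) = 7.53. pH = pKa + log([A⁻]/[HA]) = 7.53 + log(0.29/0.29)

pH = 7.53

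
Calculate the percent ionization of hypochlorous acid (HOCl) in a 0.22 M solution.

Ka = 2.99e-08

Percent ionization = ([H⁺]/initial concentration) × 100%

Using Ka equilibrium: x² + Ka×x - Ka×C = 0. Solving: [H⁺] = 8.1090e-05. Percent = (8.1090e-05/0.22) × 100

Percent ionization = 0.0369%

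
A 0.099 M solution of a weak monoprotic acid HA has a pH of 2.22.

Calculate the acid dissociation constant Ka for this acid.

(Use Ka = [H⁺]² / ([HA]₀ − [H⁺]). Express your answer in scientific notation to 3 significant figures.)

[H⁺] = 10^(−pH) = 10^(−2.22) = 6.026e-03 M. For HA ⇌ H⁺ + A⁻, Ka = [H⁺][A⁻]/[HA] = [H⁺]² / ([HA]₀ − [H⁺]) = (6.026e-03)² / (0.099 − 6.026e-03) = 3.91e-04.

K_a = 3.91e-04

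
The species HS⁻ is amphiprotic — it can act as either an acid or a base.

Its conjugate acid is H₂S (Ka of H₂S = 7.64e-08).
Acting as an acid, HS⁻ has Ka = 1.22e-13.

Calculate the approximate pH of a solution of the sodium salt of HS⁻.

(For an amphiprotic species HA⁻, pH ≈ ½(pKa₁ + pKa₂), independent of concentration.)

pKa₁ = -log(7.64e-08) = 7.12; pKa₂ = -log(1.22e-13) = 12.91. For an amphiprotic species, pH ≈ ½(pKa₁ + pKa₂) = ½(7.12 + 12.91) = 10.02.

pH = 10.02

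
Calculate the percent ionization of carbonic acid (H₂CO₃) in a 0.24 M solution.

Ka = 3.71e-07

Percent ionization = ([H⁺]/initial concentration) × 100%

Using Ka equilibrium: x² + Ka×x - Ka×C = 0. Solving: [H⁺] = 2.9821e-04. Percent = (2.9821e-04/0.24) × 100

Percent ionization = 0.124%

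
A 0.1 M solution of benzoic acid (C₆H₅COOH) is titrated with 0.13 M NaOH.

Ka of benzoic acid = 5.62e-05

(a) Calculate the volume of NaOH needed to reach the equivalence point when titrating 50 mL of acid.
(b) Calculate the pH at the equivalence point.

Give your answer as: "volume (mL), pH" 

moles acid = 0.1 × 50/1000 = 0.005 mol; V_base = moles/0.13 × 1000 = 38.5 mL. At equivalence only the conjugate base is present: [A⁻] = 0.005/0.088 = 5.6522e-02 M. Kb = Kw/Ka = 1.78e-10; [OH⁻] = √(Kb × [A⁻]) = 3.1713e-06; pOH = 5.50; pH = 14 - pOH = 8.50.

V = 38.5 mL, pH = 8.50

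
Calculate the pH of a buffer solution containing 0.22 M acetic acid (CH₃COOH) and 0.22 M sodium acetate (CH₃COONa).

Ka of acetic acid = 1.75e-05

pKa = -log(1.75e-05) = 4.76. pH = pKa + log([A⁻]/[HA]) = 4.76 + log(0.22/0.22)

pH = 4.76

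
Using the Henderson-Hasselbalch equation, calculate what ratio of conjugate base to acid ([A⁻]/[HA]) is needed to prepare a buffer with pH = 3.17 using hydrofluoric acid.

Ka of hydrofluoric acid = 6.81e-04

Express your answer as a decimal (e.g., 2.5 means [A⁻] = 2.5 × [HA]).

pKa = -log(6.81e-04) = 3.1669. pH = pKa + log([A⁻]/[HA]), so log([A⁻]/[HA]) = pH − pKa = 3.17 − 3.1669 = 0.0031. [A⁻]/[HA] = 10^(0.0031) = 1.01

[A⁻]/[HA] = 1.01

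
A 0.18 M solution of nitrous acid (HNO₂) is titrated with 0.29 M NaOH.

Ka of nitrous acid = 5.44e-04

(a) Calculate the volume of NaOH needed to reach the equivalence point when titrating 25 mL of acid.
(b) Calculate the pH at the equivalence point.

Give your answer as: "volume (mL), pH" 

moles acid = 0.18 × 25/1000 = 0.0045 mol; V_base = moles/0.29 × 1000 = 15.5 mL. At equivalence only the conjugate base is present: [A⁻] = 0.0045/0.041 = 1.1106e-01 M. Kb = Kw/Ka = 1.84e-11; [OH⁻] = √(Kb × [A⁻]) = 1.4289e-06; pOH = 5.85; pH = 14 - pOH = 8.15.

V = 15.5 mL, pH = 8.15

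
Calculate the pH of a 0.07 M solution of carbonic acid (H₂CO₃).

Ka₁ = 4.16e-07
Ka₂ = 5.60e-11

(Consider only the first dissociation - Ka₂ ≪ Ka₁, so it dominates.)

First dissociation dominates. From Ka₁ = [H⁺][HA⁻]/[H₂A], x² + Ka₁·x − Ka₁·C = 0 with C = 0.07 M and Ka₁ = 4.16e-07. Solving: [H⁺] = (−Ka₁ + √(Ka₁² + 4·Ka₁·C)) / 2 = 1.7044e-04 M. pH = -log(1.7044e-04) = 3.77.

pH = 3.77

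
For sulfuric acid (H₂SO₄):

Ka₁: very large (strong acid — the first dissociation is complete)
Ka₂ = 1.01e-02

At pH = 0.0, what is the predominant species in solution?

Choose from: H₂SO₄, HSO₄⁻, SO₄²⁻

The first dissociation is complete, so H₂SO₄ itself is never the predominant species in water; pKa₂ = -log(1.01e-02) = 2.00. For a polyprotic acid the predominant species crosses at each pKa: below pKa_n the protonated form dominates, above it the deprotonated form does. At pH = 0.0, the predominant species is HSO₄⁻.

HSO₄⁻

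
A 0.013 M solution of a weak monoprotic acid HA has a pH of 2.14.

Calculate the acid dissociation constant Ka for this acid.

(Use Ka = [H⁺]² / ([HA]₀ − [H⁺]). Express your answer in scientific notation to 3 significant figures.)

[H⁺] = 10^(−pH) = 10^(−2.14) = 7.244e-03 M. For HA ⇌ H⁺ + A⁻, Ka = [H⁺][A⁻]/[HA] = [H⁺]² / ([HA]₀ − [H⁺]) = (7.244e-03)² / (0.013 − 7.244e-03) = 9.12e-03.

K_a = 9.12e-03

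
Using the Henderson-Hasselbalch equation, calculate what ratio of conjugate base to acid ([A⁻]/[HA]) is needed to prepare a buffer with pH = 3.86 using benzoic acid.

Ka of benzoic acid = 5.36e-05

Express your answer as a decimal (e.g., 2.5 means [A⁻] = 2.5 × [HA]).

pKa = -log(5.36e-05) = 4.2708. pH = pKa + log([A⁻]/[HA]), so log([A⁻]/[HA]) = pH − pKa = 3.86 − 4.2708 = -0.4108. [A⁻]/[HA] = 10^(-0.4108) = 0.388

[A⁻]/[HA] = 0.388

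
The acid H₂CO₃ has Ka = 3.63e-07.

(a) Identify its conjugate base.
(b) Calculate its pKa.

(a) The conjugate base is formed by removing one H⁺ from H₂CO₃, giving HCO₃⁻. (b) pKa = -log(Ka) = -log(3.63e-07) = 6.44.

Conjugate base: HCO₃⁻; pK_a = 6.44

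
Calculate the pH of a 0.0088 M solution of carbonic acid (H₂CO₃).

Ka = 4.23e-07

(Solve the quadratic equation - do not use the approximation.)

x² + Ka×x - Ka×C = 0. Using quadratic formula: [H⁺] = 6.0800e-05

pH = 4.22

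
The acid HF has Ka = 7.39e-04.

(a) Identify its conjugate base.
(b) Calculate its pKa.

(a) The conjugate base is formed by removing one H⁺ from HF, giving F⁻. (b) pKa = -log(Ka) = -log(7.39e-04) = 3.13.

Conjugate base: F⁻; pK_a = 3.13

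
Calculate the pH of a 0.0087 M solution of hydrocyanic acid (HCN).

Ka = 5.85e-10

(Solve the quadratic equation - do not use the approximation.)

x² + Ka×x - Ka×C = 0. Using quadratic formula: [H⁺] = 2.2557e-06

pH = 5.65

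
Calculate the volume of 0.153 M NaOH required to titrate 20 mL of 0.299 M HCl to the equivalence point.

At equivalence: moles acid = moles base. moles HCl = 0.299 × 20/1000 = 0.00598 mol. V_base = moles / 0.153 × 1000 = 39.1 mL.

V_{base} = 39.1 mL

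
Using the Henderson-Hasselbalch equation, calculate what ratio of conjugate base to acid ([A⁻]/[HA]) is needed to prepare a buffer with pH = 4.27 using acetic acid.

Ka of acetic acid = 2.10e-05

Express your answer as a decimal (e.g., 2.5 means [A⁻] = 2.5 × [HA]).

pKa = -log(2.10e-05) = 4.6778. pH = pKa + log([A⁻]/[HA]), so log([A⁻]/[HA]) = pH − pKa = 4.27 − 4.6778 = -0.4078. [A⁻]/[HA] = 10^(-0.4078) = 0.391

[A⁻]/[HA] = 0.391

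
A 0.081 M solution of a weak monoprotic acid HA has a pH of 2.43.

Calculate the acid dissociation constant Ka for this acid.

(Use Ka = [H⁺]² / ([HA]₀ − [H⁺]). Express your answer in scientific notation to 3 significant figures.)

[H⁺] = 10^(−pH) = 10^(−2.43) = 3.715e-03 M. For HA ⇌ H⁺ + A⁻, Ka = [H⁺][A⁻]/[HA] = [H⁺]² / ([HA]₀ − [H⁺]) = (3.715e-03)² / (0.081 − 3.715e-03) = 1.79e-04.

K_a = 1.79e-04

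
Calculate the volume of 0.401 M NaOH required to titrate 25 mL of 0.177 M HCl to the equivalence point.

At equivalence: moles acid = moles base. moles HCl = 0.177 × 25/1000 = 0.004425 mol. V_base = moles / 0.401 × 1000 = 11.0 mL.

V_{base} = 11.0 mL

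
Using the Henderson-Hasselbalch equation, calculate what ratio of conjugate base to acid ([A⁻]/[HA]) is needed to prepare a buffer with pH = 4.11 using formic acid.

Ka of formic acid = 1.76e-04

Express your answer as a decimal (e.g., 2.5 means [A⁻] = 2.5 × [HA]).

pKa = -log(1.76e-04) = 3.7545. pH = pKa + log([A⁻]/[HA]), so log([A⁻]/[HA]) = pH − pKa = 4.11 − 3.7545 = 0.3555. [A⁻]/[HA] = 10^(0.3555) = 2.27

[A⁻]/[HA] = 2.27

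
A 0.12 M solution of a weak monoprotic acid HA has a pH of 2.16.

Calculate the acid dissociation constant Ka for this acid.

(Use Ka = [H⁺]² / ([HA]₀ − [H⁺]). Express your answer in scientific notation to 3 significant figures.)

[H⁺] = 10^(−pH) = 10^(−2.16) = 6.918e-03 M. For HA ⇌ H⁺ + A⁻, Ka = [H⁺][A⁻]/[HA] = [H⁺]² / ([HA]₀ − [H⁺]) = (6.918e-03)² / (0.12 − 6.918e-03) = 4.23e-04.

K_a = 4.23e-04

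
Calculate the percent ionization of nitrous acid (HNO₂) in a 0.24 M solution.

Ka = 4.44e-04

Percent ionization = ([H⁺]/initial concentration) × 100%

Using Ka equilibrium: x² + Ka×x - Ka×C = 0. Solving: [H⁺] = 1.0103e-02. Percent = (1.0103e-02/0.24) × 100

Percent ionization = 4.21%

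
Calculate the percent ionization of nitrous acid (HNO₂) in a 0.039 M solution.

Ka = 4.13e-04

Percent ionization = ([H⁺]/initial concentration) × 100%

Using Ka equilibrium: x² + Ka×x - Ka×C = 0. Solving: [H⁺] = 3.8122e-03. Percent = (3.8122e-03/0.039) × 100

Percent ionization = 9.77%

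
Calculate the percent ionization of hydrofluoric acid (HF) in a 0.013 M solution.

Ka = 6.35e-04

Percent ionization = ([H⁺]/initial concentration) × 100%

Using Ka equilibrium: x² + Ka×x - Ka×C = 0. Solving: [H⁺] = 2.5731e-03. Percent = (2.5731e-03/0.013) × 100

Percent ionization = 19.8%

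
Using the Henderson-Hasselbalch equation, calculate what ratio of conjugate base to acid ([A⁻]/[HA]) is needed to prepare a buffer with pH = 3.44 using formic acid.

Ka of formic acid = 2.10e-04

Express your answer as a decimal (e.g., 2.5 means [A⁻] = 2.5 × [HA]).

pKa = -log(2.10e-04) = 3.6778. pH = pKa + log([A⁻]/[HA]), so log([A⁻]/[HA]) = pH − pKa = 3.44 − 3.6778 = -0.2378. [A⁻]/[HA] = 10^(-0.2378) = 0.578

[A⁻]/[HA] = 0.578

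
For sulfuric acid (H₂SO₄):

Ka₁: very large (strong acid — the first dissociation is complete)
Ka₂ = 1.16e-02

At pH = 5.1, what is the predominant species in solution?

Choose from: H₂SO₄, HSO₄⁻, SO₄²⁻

The first dissociation is complete, so H₂SO₄ itself is never the predominant species in water; pKa₂ = -log(1.16e-02) = 1.94. For a polyprotic acid the predominant species crosses at each pKa: below pKa_n the protonated form dominates, above it the deprotonated form does. At pH = 5.1, the predominant species is SO₄²⁻.

SO₄²⁻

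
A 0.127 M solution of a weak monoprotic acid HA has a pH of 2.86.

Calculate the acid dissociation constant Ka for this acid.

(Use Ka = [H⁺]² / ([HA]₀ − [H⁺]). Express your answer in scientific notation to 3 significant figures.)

[H⁺] = 10^(−pH) = 10^(−2.86) = 1.380e-03 M. For HA ⇌ H⁺ + A⁻, Ka = [H⁺][A⁻]/[HA] = [H⁺]² / ([HA]₀ − [H⁺]) = (1.380e-03)² / (0.127 − 1.380e-03) = 1.52e-05.

K_a = 1.52e-05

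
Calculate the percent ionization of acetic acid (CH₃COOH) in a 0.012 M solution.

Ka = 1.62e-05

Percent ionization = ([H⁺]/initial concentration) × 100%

Using Ka equilibrium: x² + Ka×x - Ka×C = 0. Solving: [H⁺] = 4.3288e-04. Percent = (4.3288e-04/0.012) × 100

Percent ionization = 3.61%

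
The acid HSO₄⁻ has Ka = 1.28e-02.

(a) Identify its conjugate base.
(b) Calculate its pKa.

(a) The conjugate base is formed by removing one H⁺ from HSO₄⁻, giving SO₄²⁻. (b) pKa = -log(Ka) = -log(1.28e-02) = 1.89.

Conjugate base: SO₄²⁻; pK_a = 1.89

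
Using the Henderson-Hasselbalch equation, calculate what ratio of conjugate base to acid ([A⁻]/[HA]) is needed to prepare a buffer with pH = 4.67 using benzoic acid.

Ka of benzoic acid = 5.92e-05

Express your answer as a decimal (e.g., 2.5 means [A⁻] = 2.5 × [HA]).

pKa = -log(5.92e-05) = 4.2277. pH = pKa + log([A⁻]/[HA]), so log([A⁻]/[HA]) = pH − pKa = 4.67 − 4.2277 = 0.4423. [A⁻]/[HA] = 10^(0.4423) = 2.77

[A⁻]/[HA] = 2.77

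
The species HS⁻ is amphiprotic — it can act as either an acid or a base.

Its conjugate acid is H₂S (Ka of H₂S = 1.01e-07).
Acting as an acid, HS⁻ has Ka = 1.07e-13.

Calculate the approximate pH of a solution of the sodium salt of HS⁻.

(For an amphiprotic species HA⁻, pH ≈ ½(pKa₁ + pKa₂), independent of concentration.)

pKa₁ = -log(1.01e-07) = 7.00; pKa₂ = -log(1.07e-13) = 12.97. For an amphiprotic species, pH ≈ ½(pKa₁ + pKa₂) = ½(7.00 + 12.97) = 9.98.

pH = 9.98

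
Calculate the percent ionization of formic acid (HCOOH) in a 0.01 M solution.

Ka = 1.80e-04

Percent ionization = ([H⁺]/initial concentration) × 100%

Using Ka equilibrium: x² + Ka×x - Ka×C = 0. Solving: [H⁺] = 1.2547e-03. Percent = (1.2547e-03/0.01) × 100

Percent ionization = 12.5%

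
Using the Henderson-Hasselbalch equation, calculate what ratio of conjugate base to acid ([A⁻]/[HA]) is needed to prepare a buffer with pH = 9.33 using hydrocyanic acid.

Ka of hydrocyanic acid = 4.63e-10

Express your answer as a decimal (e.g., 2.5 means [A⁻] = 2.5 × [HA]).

pKa = -log(4.63e-10) = 9.3344. pH = pKa + log([A⁻]/[HA]), so log([A⁻]/[HA]) = pH − pKa = 9.33 − 9.3344 = -0.0044. [A⁻]/[HA] = 10^(-0.0044) = 0.990

[A⁻]/[HA] = 0.990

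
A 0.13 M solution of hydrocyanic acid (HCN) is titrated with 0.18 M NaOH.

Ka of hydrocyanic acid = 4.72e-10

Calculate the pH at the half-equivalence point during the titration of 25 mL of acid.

At half-equivalence [HA] = [A⁻], so Henderson-Hasselbalch gives pH = pKa = -log(4.72e-10) = 9.33.

pH = pKa = 9.33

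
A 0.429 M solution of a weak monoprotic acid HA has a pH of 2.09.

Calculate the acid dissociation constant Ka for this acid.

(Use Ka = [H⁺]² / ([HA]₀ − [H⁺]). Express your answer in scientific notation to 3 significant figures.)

[H⁺] = 10^(−pH) = 10^(−2.09) = 8.128e-03 M. For HA ⇌ H⁺ + A⁻, Ka = [H⁺][A⁻]/[HA] = [H⁺]² / ([HA]₀ − [H⁺]) = (8.128e-03)² / (0.429 − 8.128e-03) = 1.57e-04.

K_a = 1.57e-04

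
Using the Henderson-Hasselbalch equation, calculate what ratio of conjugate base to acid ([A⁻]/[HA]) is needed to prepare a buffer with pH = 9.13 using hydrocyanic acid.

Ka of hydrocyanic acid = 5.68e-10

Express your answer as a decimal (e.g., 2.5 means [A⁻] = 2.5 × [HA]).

pKa = -log(5.68e-10) = 9.2457. pH = pKa + log([A⁻]/[HA]), so log([A⁻]/[HA]) = pH − pKa = 9.13 − 9.2457 = -0.1157. [A⁻]/[HA] = 10^(-0.1157) = 0.766

[A⁻]/[HA] = 0.766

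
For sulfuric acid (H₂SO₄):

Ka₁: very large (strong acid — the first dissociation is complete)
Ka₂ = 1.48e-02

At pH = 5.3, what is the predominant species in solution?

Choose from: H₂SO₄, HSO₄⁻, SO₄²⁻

The first dissociation is complete, so H₂SO₄ itself is never the predominant species in water; pKa₂ = -log(1.48e-02) = 1.83. For a polyprotic acid the predominant species crosses at each pKa: below pKa_n the protonated form dominates, above it the deprotonated form does. At pH = 5.3, the predominant species is SO₄²⁻.

SO₄²⁻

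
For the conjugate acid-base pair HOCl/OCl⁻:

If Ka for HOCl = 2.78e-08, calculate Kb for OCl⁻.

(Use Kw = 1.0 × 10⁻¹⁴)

For a conjugate pair Ka × Kb = Kw, so Kb = Kw/Ka = 1.0 × 10⁻¹⁴ / 2.78e-08 = 3.60e-07.

K_b = 3.60e-07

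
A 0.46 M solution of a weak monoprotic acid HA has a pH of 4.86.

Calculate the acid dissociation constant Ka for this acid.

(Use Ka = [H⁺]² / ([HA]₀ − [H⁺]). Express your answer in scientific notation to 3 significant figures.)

[H⁺] = 10^(−pH) = 10^(−4.86) = 1.380e-05 M. For HA ⇌ H⁺ + A⁻, Ka = [H⁺][A⁻]/[HA] = [H⁺]² / ([HA]₀ − [H⁺]) = (1.380e-05)² / (0.46 − 1.380e-05) = 4.14e-10.

K_a = 4.14e-10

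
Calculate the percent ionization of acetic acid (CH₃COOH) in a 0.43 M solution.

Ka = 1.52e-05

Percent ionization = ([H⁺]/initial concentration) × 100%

Using Ka equilibrium: x² + Ka×x - Ka×C = 0. Solving: [H⁺] = 2.5490e-03. Percent = (2.5490e-03/0.43) × 100

Percent ionization = 0.593%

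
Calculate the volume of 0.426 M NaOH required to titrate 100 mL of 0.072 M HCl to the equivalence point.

At equivalence: moles acid = moles base. moles HCl = 0.072 × 100/1000 = 0.0072 mol. V_base = moles / 0.426 × 1000 = 16.9 mL.

V_{base} = 16.9 mL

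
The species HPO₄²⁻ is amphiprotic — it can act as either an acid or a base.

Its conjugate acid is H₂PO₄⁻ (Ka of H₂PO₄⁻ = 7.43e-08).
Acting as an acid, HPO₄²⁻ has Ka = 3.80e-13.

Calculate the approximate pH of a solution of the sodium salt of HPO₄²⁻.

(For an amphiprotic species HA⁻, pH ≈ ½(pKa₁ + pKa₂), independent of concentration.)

pKa₁ = -log(7.43e-08) = 7.13; pKa₂ = -log(3.80e-13) = 12.42. For an amphiprotic species, pH ≈ ½(pKa₁ + pKa₂) = ½(7.13 + 12.42) = 9.77.

pH = 9.77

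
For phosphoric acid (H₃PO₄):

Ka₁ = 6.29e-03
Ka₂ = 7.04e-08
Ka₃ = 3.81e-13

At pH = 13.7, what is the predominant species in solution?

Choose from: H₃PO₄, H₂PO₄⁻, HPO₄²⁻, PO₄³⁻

pKa₁ = 2.20, pKa₂ = 7.15, pKa₃ = 12.42. For a polyprotic acid the predominant species crosses at each pKa: below pKa_n the protonated form dominates, above it the deprotonated form does. At pH = 13.7, the predominant species is PO₄³⁻.

PO₄³⁻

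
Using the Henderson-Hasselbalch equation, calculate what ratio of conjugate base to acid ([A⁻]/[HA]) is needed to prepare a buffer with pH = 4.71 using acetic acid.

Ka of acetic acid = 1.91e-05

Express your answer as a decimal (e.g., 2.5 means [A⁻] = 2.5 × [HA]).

pKa = -log(1.91e-05) = 4.7190. pH = pKa + log([A⁻]/[HA]), so log([A⁻]/[HA]) = pH − pKa = 4.71 − 4.7190 = -0.0090. [A⁻]/[HA] = 10^(-0.0090) = 0.980

[A⁻]/[HA] = 0.980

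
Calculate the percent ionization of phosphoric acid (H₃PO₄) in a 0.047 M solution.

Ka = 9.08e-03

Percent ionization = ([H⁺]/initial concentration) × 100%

Using Ka equilibrium: x² + Ka×x - Ka×C = 0. Solving: [H⁺] = 1.6611e-02. Percent = (1.6611e-02/0.047) × 100

Percent ionization = 35.3%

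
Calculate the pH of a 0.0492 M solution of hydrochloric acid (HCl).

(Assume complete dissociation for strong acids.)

[H⁺] = 0.0492 M for strong acid. pH = -log[H⁺] = -log(0.0492)

pH = 1.31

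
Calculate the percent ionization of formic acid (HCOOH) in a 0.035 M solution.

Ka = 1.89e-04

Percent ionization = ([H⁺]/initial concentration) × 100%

Using Ka equilibrium: x² + Ka×x - Ka×C = 0. Solving: [H⁺] = 2.4792e-03. Percent = (2.4792e-03/0.035) × 100

Percent ionization = 7.08%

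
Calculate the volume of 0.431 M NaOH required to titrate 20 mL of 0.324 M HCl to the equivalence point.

At equivalence: moles acid = moles base. moles HCl = 0.324 × 20/1000 = 0.00648 mol. V_base = moles / 0.431 × 1000 = 15.0 mL.

V_{base} = 15.0 mL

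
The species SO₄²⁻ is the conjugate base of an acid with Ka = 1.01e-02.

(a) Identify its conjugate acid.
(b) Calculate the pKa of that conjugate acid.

(a) The conjugate acid is formed by adding one H⁺ to SO₄²⁻, giving HSO₄⁻. (b) pKa = -log(Ka) = -log(1.01e-02) = 2.00.

Conjugate acid: HSO₄⁻; pK_a = 2.00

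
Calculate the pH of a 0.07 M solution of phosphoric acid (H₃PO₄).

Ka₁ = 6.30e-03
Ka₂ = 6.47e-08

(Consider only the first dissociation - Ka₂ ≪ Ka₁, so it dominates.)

First dissociation dominates. From Ka₁ = [H⁺][HA⁻]/[H₂A], x² + Ka₁·x − Ka₁·C = 0 with C = 0.07 M and Ka₁ = 6.30e-03. Solving: [H⁺] = (−Ka₁ + √(Ka₁² + 4·Ka₁·C)) / 2 = 1.8085e-02 M. pH = -log(1.8085e-02) = 1.74.

pH = 1.74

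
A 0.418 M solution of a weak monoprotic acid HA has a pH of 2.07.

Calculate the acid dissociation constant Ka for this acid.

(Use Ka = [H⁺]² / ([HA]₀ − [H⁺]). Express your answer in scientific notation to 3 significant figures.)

[H⁺] = 10^(−pH) = 10^(−2.07) = 8.511e-03 M. For HA ⇌ H⁺ + A⁻, Ka = [H⁺][A⁻]/[HA] = [H⁺]² / ([HA]₀ − [H⁺]) = (8.511e-03)² / (0.418 − 8.511e-03) = 1.77e-04.

K_a = 1.77e-04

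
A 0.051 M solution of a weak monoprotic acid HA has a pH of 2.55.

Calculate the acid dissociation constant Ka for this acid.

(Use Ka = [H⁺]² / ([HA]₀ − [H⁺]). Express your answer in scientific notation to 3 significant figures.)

[H⁺] = 10^(−pH) = 10^(−2.55) = 2.818e-03 M. For HA ⇌ H⁺ + A⁻, Ka = [H⁺][A⁻]/[HA] = [H⁺]² / ([HA]₀ − [H⁺]) = (2.818e-03)² / (0.051 − 2.818e-03) = 1.65e-04.

K_a = 1.65e-04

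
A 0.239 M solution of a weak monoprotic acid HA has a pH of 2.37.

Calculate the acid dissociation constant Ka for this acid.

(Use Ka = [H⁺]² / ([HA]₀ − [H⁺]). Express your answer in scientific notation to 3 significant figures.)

[H⁺] = 10^(−pH) = 10^(−2.37) = 4.266e-03 M. For HA ⇌ H⁺ + A⁻, Ka = [H⁺][A⁻]/[HA] = [H⁺]² / ([HA]₀ − [H⁺]) = (4.266e-03)² / (0.239 − 4.266e-03) = 7.75e-05.

K_a = 7.75e-05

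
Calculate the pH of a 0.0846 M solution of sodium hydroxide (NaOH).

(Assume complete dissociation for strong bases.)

[OH⁻] = 0.0846 M for strong base. pOH = -log[OH⁻] = 1.07, pH = 14 - pOH

pH = 12.93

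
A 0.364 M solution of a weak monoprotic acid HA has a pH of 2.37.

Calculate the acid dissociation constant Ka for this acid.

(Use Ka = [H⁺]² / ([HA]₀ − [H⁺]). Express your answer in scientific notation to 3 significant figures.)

[H⁺] = 10^(−pH) = 10^(−2.37) = 4.266e-03 M. For HA ⇌ H⁺ + A⁻, Ka = [H⁺][A⁻]/[HA] = [H⁺]² / ([HA]₀ − [H⁺]) = (4.266e-03)² / (0.364 − 4.266e-03) = 5.06e-05.

K_a = 5.06e-05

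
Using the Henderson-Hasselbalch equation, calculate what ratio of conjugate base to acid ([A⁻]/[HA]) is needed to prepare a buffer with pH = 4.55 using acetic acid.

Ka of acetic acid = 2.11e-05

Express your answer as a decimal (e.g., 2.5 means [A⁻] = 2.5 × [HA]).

pKa = -log(2.11e-05) = 4.6757. pH = pKa + log([A⁻]/[HA]), so log([A⁻]/[HA]) = pH − pKa = 4.55 − 4.6757 = -0.1257. [A⁻]/[HA] = 10^(-0.1257) = 0.749

[A⁻]/[HA] = 0.749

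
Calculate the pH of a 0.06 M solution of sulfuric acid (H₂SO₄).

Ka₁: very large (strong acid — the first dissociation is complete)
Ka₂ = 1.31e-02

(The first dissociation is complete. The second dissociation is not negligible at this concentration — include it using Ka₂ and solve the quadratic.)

First dissociation is complete: [H⁺]₀ = [HSO₄⁻]₀ = C = 0.06 M. Second dissociation HSO₄⁻ ⇌ H⁺ + SO₄²⁻: let x = [SO₄²⁻]. Ka₂ = (C + x)·x / (C − x) = 1.31e-02 → x² + (C + Ka₂)·x − Ka₂·C = 0 → x² + 0.07310·x − 7.860e-04 = 0. x = (−0.07310 + √(0.07310² + 4 × 7.860e-04)) / 2 = 9.5141e-03 M. [H⁺] = C + x = 0.06 + 9.5141e-03 = 6.9514e-02 M. pH = -log(6.9514e-02) = 1.16.

pH = 1.16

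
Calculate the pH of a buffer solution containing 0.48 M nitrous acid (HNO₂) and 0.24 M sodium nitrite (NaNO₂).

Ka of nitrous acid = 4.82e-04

pKa = -log(4.82e-04) = 3.32. pH = pKa + log([A⁻]/[HA]) = 3.32 + log(0.24/0.48)

pH = 3.02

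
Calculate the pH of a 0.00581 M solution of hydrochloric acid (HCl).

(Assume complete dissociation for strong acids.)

[H⁺] = 0.00581 M for strong acid. pH = -log[H⁺] = -log(0.00581)

pH = 2.24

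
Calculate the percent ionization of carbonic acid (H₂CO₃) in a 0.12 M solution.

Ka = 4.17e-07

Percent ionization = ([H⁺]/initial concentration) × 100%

Using Ka equilibrium: x² + Ka×x - Ka×C = 0. Solving: [H⁺] = 2.2349e-04. Percent = (2.2349e-04/0.12) × 100

Percent ionization = 0.186%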